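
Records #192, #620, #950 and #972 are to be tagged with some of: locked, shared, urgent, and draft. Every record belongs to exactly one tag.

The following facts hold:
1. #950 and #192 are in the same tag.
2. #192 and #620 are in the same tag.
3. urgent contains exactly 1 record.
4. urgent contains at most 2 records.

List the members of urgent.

urgent = {#972}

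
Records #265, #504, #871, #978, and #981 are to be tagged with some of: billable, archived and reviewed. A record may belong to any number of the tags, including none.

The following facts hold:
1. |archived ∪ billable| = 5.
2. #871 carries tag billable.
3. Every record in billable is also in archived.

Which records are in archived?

archived = {#265, #504, #871, #978, #981}

From (2): #871 ∈ billable.
(3) with #871 ∈ billable: #871 ∈ archived.
Suppose #265 ∉ archived: no assignment then satisfies all the clues, so #265 ∈ archived.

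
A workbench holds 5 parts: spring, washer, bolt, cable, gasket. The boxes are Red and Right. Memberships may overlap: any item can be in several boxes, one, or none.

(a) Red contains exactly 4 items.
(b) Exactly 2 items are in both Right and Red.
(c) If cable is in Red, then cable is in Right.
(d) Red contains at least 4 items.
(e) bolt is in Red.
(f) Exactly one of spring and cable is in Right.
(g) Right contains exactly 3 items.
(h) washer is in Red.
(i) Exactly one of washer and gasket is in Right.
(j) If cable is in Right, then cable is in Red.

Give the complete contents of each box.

Red = {bolt, cable, spring, washer}; Right = {bolt, cable, gasket}

From (e): bolt ∈ Red.
From (h): washer ∈ Red.
Suppose spring ∉ Red: no assignment then satisfies all the clues, so spring ∈ Red.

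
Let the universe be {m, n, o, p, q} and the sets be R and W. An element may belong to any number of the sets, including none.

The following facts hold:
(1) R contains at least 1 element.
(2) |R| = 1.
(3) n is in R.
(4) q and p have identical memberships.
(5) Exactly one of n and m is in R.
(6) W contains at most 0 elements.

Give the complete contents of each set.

R = {n}; W = {}

From (3): n ∈ R.
(2): R already has 1, so the rest are out.
(6): W already has 0, so the rest are out.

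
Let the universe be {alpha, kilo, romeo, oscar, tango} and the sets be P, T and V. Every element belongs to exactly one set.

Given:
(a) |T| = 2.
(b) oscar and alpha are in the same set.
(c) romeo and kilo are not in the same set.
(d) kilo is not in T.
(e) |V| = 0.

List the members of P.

P = {alpha, kilo, oscar}

From (d): kilo ∉ T.
(e): V already has 0, so the rest are out.
Only one set left: kilo ∈ P.
(c): romeo ∉ P.
Only one set left: romeo ∈ T.
Suppose alpha ∉ P: no assignment then satisfies all the clues, so alpha ∈ P.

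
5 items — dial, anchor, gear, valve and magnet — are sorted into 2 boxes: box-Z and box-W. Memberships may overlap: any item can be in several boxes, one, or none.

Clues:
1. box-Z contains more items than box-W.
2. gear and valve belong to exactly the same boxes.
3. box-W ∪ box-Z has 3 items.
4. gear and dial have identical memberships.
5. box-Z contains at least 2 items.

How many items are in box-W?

0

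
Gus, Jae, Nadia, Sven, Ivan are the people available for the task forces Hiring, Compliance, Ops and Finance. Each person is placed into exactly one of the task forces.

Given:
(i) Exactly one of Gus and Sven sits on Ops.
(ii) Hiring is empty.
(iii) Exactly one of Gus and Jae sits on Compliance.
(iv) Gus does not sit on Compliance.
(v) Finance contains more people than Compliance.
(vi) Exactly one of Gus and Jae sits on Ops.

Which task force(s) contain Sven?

Sven: Finance

From (iv): Gus ∉ Compliance.
(ii): Hiring already has 0, so the rest are out.
(iii) (exactly one): Jae ∈ Compliance.
(vi) (exactly one): Gus ∈ Ops.
(i) (exactly one): Sven ∉ Ops.
Suppose Sven ∈ Compliance: no assignment then satisfies all the clues, so Sven ∉ Compliance.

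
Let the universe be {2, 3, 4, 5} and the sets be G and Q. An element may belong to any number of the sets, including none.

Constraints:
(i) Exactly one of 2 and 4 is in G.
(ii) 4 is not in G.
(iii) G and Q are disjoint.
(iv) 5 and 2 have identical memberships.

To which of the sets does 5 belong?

From (ii): 4 ∉ G.
(i) (exactly one): 2 ∈ G.
(iii) (disjoint): 2 ∉ Q.
(iv): 5 matches 2: 5 ∈ G.
(iv): 5 matches 2: 5 ∉ Q.

5: G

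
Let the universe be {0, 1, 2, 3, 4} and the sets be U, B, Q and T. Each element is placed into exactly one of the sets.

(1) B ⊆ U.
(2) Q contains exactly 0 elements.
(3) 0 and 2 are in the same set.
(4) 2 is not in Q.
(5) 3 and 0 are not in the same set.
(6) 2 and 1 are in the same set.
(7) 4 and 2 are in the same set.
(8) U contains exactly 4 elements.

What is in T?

T = {3}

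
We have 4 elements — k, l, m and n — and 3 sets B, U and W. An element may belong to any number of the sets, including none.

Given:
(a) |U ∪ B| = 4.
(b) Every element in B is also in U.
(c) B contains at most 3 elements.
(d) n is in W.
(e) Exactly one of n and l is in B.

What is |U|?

4

From (d): n ∈ W.
Suppose k ∉ U: no assignment then satisfies all the clues, so k ∈ U.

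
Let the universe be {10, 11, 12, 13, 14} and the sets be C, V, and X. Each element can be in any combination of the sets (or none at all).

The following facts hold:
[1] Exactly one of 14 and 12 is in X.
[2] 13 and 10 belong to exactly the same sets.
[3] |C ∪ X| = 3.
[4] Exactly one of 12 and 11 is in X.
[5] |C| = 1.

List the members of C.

C = {12}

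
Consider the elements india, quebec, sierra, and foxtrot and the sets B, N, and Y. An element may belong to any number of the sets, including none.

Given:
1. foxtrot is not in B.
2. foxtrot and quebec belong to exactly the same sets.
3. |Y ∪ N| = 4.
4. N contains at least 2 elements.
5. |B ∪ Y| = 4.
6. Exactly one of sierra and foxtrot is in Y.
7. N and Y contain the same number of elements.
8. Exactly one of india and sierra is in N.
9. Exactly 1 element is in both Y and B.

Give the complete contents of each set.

From (1): foxtrot ∉ B.
(2): quebec matches foxtrot: quebec ∉ B.
Suppose india ∉ B: no assignment then satisfies all the clues, so india ∈ B.

B = {india, sierra}; N = {foxtrot, quebec, sierra}; Y = {foxtrot, india, quebec}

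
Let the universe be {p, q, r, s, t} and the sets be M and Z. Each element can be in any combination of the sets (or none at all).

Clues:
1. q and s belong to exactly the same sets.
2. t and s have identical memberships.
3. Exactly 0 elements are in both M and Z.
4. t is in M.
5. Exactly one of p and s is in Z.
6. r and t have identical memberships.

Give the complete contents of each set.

M = {q, r, s, t}; Z = {p}

From (4): t ∈ M.
(2): s matches t: s ∈ M.
(6): r matches t: r ∈ M.
(1): q matches s: q ∈ M.
Suppose p ∈ M: no assignment then satisfies all the clues, so p ∉ M.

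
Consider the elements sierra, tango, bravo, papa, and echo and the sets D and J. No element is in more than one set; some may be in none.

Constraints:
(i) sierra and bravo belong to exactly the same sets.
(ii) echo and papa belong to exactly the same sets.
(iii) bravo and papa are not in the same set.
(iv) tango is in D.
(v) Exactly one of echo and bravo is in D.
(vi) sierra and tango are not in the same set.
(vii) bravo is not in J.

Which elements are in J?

J = {}

From (iv): tango ∈ D.
From (vii): bravo ∉ J.
(i): sierra matches bravo: sierra ∉ J.
(vi): sierra ∉ D.
(i): bravo matches sierra: bravo ∉ D.
(v) (exactly one): echo ∈ D.
(ii): papa matches echo: papa ∈ D.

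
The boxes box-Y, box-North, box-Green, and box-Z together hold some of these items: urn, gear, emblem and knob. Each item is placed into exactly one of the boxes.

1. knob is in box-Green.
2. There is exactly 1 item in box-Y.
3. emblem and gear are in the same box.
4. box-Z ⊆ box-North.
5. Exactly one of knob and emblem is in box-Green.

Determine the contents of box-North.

box-North = {emblem, gear}

From (1): knob ∈ box-Green.
(5) (exactly one): emblem ∉ box-Green.
(3): gear matches emblem: gear ∉ box-Green.
Suppose urn ∈ box-North: no assignment then satisfies all the clues, so urn ∉ box-North.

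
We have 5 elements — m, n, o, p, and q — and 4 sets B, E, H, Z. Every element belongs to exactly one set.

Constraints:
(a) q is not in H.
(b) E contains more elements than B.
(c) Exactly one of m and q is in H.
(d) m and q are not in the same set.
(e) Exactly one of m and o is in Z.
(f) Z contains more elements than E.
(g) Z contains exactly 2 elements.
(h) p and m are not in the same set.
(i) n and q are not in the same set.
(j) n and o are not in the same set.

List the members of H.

From (a): q ∉ H.
(c) (exactly one): m ∈ H.
(e) (exactly one): o ∈ Z.
(h): p ∉ H.
(j): n ∉ Z.
Suppose n ∉ H: no assignment then satisfies all the clues, so n ∈ H.

H = {m, n}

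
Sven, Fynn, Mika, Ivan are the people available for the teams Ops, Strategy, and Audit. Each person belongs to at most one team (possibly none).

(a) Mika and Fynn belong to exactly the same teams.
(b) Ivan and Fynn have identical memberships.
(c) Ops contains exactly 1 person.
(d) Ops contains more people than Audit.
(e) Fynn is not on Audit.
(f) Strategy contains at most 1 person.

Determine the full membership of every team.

Ops = {Sven}; Strategy = {}; Audit = {}

From (e): Fynn ∉ Audit.
(a): Mika matches Fynn: Mika ∉ Audit.
(b): Ivan matches Fynn: Ivan ∉ Audit.
Suppose Sven ∉ Ops: no assignment then satisfies all the clues, so Sven ∈ Ops.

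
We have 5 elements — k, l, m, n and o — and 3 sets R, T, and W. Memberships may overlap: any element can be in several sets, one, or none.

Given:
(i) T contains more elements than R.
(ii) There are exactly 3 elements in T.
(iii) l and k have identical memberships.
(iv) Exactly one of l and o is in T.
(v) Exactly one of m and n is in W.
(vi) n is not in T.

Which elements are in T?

T = {k, l, m}

From (vi): n ∉ T.
Suppose k ∉ T: no assignment then satisfies all the clues, so k ∈ T.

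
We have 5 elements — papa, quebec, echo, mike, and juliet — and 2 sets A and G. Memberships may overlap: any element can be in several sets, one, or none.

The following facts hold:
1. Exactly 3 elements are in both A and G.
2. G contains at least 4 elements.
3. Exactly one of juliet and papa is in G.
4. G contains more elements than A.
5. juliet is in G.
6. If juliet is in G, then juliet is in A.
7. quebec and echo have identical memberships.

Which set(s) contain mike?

From (5): juliet ∈ G.
(3) (exactly one): papa ∉ G.
(6): juliet ∈ A.
(2): only 4 candidates remain for G, so all are in.
Suppose mike ∈ A: no assignment then satisfies all the clues, so mike ∉ A.

mike: G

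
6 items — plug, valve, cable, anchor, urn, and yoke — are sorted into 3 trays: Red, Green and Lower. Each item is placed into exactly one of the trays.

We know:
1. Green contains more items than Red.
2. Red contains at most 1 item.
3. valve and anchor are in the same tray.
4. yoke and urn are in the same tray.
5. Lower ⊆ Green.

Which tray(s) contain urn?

urn: Green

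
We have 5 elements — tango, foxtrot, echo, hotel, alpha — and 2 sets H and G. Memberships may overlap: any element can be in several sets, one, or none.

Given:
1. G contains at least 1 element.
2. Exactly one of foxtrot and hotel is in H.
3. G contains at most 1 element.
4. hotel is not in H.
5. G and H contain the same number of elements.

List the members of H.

H = {foxtrot}

From (4): hotel ∉ H.
(2) (exactly one): foxtrot ∈ H.
Suppose tango ∈ H: no assignment then satisfies all the clues, so tango ∉ H.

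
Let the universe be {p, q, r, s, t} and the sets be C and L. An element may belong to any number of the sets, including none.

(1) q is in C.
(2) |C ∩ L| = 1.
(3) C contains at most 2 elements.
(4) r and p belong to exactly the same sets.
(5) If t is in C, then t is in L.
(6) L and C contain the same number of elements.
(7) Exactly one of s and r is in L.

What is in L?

L = {s, t}

From (1): q ∈ C.
Suppose p ∈ L: no assignment then satisfies all the clues, so p ∉ L.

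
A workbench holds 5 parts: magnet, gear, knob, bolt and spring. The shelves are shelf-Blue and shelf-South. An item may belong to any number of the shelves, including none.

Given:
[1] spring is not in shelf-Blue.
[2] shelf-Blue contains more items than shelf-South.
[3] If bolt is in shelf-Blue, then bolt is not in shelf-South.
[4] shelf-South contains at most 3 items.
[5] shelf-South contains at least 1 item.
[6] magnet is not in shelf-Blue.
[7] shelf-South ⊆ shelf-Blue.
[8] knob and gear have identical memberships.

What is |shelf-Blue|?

3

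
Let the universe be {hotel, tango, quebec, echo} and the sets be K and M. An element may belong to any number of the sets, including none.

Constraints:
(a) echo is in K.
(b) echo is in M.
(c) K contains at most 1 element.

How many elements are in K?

1

From (a): echo ∈ K.
From (b): echo ∈ M.
(c): K already has 1, so the rest are out.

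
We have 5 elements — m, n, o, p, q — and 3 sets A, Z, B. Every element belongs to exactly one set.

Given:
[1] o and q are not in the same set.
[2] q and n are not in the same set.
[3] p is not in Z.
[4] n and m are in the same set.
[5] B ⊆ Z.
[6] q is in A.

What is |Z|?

3

From (3): p ∉ Z.
From (6): q ∈ A.
(1): o ∉ A.
(2): n ∉ A.
(4): m matches n: m ∉ A.
(5) contrapositive: p ∉ B.
Only one set left: p ∈ A.
Suppose m ∉ Z: no assignment then satisfies all the clues, so m ∈ Z.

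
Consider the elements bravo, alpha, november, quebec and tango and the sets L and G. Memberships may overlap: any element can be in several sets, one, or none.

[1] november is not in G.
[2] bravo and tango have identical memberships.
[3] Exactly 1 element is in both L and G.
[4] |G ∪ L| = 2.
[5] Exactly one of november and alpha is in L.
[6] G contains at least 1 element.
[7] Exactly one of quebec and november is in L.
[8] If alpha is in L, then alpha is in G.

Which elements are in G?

G = {alpha}

From (1): november ∉ G.
Suppose bravo ∈ G: no assignment then satisfies all the clues, so bravo ∉ G.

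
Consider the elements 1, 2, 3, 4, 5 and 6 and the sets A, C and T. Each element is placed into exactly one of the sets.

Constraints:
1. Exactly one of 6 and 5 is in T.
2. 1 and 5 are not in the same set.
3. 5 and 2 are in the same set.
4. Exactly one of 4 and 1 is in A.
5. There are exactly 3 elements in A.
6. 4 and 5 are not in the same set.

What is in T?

T = {2, 5}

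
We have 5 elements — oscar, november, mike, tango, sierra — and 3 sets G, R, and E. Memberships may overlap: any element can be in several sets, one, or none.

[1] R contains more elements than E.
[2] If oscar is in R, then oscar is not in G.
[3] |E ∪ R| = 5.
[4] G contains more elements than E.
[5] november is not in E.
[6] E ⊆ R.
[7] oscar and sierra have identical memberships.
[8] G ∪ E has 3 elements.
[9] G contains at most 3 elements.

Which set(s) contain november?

november: G, R

From (5): november ∉ E.
Suppose november ∉ G: no assignment then satisfies all the clues, so november ∈ G.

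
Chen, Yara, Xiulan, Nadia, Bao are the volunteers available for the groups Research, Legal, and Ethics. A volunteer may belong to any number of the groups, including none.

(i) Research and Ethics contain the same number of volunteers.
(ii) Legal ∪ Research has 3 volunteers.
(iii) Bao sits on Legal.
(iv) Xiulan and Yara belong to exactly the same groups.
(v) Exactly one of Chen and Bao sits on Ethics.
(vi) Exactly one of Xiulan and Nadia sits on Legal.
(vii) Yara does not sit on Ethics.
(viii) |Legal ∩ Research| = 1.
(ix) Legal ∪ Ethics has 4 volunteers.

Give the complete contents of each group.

Research = {Bao}; Legal = {Bao, Xiulan, Yara}; Ethics = {Chen}

From (iii): Bao ∈ Legal.
From (vii): Yara ∉ Ethics.
(iv): Xiulan matches Yara: Xiulan ∉ Ethics.
Suppose Chen ∈ Research: no assignment then satisfies all the clues, so Chen ∉ Research.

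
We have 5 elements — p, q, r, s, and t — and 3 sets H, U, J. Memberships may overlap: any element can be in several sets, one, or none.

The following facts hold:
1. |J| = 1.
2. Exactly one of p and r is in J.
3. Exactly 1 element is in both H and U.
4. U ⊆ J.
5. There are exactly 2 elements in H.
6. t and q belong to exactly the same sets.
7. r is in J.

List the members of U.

U = {r}

From (7): r ∈ J.
(1): J already has 1, so the rest are out.
(4) contrapositive: p ∉ U.
(4) contrapositive: q ∉ U.
(4) contrapositive: s ∉ U.
(4) contrapositive: t ∉ U.
Suppose r ∉ U: no assignment then satisfies all the clues, so r ∈ U.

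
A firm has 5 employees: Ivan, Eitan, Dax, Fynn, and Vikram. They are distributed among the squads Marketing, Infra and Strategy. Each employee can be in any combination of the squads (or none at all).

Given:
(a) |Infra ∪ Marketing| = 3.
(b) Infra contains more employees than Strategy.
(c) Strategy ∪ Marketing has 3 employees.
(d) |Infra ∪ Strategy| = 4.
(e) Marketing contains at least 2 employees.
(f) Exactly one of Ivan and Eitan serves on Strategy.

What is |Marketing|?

2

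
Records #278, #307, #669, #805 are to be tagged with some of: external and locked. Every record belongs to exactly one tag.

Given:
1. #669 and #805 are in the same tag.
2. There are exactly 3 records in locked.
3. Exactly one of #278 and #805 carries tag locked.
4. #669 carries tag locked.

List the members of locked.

From (4): #669 ∈ locked.
(1): #805 matches #669: #805 ∉ external.
(1): #805 matches #669: #805 ∈ locked.
(3) (exactly one): #278 ∉ locked.
Only one tag left: #278 ∈ external.
(2): only 3 candidates remain for locked, so all are in.

locked = {#307, #669, #805}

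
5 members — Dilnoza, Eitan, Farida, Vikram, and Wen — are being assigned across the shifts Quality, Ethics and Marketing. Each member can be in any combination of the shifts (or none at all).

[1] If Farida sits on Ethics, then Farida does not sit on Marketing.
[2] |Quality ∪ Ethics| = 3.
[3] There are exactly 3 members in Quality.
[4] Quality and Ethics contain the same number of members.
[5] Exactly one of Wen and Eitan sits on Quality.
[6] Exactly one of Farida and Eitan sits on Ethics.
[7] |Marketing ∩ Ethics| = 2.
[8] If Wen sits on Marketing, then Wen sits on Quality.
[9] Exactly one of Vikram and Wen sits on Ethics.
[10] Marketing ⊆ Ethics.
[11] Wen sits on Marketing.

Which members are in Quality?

Quality = {Dilnoza, Farida, Wen}

From (11): Wen ∈ Marketing.
(8): Wen ∈ Quality.
(10) with Wen ∈ Marketing: Wen ∈ Ethics.
(5) (exactly one): Eitan ∉ Quality.
(9) (exactly one): Vikram ∉ Ethics.
(10) contrapositive: Vikram ∉ Marketing.
Suppose Dilnoza ∉ Quality: no assignment then satisfies all the clues, so Dilnoza ∈ Quality.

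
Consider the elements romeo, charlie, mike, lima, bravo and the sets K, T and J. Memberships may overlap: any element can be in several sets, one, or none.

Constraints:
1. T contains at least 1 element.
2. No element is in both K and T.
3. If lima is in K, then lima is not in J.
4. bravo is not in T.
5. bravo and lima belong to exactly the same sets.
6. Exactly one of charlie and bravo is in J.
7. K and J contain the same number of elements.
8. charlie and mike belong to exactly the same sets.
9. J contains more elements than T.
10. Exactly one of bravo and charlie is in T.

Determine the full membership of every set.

K = {bravo, lima, romeo}; T = {charlie, mike}; J = {charlie, mike, romeo}

From (4): bravo ∉ T.
(5): lima matches bravo: lima ∉ T.
(10) (exactly one): charlie ∈ T.
(2) (disjoint): charlie ∉ K.
(8): mike matches charlie: mike ∉ K.
(8): mike matches charlie: mike ∈ T.
Suppose romeo ∉ K: no assignment then satisfies all the clues, so romeo ∈ K.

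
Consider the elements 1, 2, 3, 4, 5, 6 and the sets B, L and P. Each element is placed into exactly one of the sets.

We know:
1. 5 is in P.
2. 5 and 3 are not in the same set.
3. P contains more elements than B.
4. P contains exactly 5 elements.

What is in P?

P = {1, 2, 4, 5, 6}

From (1): 5 ∈ P.
(2): 3 ∉ P.
(4): only 5 candidates remain for P, so all are in.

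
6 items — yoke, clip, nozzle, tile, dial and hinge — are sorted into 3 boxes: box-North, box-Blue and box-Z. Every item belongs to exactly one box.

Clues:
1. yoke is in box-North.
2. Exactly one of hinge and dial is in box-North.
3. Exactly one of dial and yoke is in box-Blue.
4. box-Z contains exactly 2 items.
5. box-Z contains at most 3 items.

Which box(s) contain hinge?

hinge: box-North

From (1): yoke ∈ box-North.
(3) (exactly one): dial ∈ box-Blue.
(2) (exactly one): hinge ∈ box-North.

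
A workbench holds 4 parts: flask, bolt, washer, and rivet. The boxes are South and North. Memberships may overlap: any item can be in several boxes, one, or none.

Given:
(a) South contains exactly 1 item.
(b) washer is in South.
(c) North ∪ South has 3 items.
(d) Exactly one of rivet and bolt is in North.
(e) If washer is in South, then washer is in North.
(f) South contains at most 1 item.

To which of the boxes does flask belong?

flask: North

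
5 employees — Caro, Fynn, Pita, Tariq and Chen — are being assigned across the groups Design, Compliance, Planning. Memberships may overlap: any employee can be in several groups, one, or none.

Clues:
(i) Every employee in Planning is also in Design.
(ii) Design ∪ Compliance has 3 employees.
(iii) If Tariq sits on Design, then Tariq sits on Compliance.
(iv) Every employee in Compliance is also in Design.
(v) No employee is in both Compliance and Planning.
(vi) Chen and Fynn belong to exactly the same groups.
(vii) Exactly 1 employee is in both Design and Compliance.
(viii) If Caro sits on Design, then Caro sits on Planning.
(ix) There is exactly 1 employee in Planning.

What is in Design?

Design = {Caro, Pita, Tariq}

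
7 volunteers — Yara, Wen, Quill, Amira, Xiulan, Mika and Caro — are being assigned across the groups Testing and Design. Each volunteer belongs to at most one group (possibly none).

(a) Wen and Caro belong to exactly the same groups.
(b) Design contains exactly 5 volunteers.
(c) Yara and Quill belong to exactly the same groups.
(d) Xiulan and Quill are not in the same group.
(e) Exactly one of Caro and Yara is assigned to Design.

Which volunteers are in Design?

Design = {Amira, Caro, Mika, Wen, Xiulan}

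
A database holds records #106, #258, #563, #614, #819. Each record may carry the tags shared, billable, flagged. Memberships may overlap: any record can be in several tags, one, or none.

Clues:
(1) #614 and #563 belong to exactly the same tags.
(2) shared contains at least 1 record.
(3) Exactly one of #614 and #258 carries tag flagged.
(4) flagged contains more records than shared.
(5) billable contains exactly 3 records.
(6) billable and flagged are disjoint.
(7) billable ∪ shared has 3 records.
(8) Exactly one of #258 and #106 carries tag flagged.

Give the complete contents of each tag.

shared = {#106}; billable = {#106, #563, #614}; flagged = {#258, #819}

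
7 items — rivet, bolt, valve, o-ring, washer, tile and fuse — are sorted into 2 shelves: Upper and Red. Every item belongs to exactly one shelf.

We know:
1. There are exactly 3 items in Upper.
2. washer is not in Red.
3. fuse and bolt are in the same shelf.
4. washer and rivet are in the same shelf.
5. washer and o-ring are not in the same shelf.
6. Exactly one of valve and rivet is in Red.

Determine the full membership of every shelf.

Upper = {rivet, tile, washer}; Red = {bolt, fuse, o-ring, valve}

From (2): washer ∉ Red.
(4): rivet matches washer: rivet ∉ Red.
(6) (exactly one): valve ∈ Red.
Only one shelf left: rivet ∈ Upper.
Only one shelf left: washer ∈ Upper.
(5): o-ring ∉ Upper.
Only one shelf left: o-ring ∈ Red.
Suppose bolt ∈ Upper: no assignment then satisfies all the clues, so bolt ∉ Upper.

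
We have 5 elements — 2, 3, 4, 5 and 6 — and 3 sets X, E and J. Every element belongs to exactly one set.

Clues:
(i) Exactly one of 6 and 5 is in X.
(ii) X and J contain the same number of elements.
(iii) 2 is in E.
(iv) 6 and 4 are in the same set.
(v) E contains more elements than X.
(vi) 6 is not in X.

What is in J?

J = {3}

From (iii): 2 ∈ E.
From (vi): 6 ∉ X.
(i) (exactly one): 5 ∈ X.
(iv): 4 matches 6: 4 ∉ X.
Suppose 3 ∉ J: no assignment then satisfies all the clues, so 3 ∈ J.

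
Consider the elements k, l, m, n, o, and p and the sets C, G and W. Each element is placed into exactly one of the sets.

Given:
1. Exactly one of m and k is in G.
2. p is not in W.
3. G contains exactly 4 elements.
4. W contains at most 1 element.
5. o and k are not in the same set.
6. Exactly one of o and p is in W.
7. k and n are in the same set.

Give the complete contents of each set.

C = {m}; G = {k, l, n, p}; W = {o}

From (2): p ∉ W.
(6) (exactly one): o ∈ W.
(4): W already has 1, so the rest are out.
Suppose k ∈ C: no assignment then satisfies all the clues, so k ∉ C.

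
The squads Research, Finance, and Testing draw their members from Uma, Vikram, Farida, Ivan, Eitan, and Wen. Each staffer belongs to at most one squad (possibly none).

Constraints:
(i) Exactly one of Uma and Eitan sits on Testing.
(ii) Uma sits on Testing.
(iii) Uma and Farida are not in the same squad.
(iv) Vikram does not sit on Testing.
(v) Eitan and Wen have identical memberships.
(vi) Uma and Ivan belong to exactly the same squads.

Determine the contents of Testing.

From (ii): Uma ∈ Testing.
From (iv): Vikram ∉ Testing.
(i) (exactly one): Eitan ∉ Testing.
(iii): Farida ∉ Testing.
(v): Wen matches Eitan: Wen ∉ Testing.
(vi): Ivan matches Uma: Ivan ∉ Research.
(vi): Ivan matches Uma: Ivan ∉ Finance.
(vi): Ivan matches Uma: Ivan ∈ Testing.

Testing = {Ivan, Uma}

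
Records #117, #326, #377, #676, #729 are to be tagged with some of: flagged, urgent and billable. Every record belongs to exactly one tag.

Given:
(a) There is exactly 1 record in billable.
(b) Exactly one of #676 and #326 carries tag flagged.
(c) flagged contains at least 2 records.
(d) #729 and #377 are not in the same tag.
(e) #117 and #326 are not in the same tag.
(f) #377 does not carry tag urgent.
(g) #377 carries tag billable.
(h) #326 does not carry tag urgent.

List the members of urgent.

urgent = {#117, #676}

From (f): #377 ∉ urgent.
From (g): #377 ∈ billable.
From (h): #326 ∉ urgent.
(a): billable already has 1, so the rest are out.
Only one tag left: #326 ∈ flagged.
(b) (exactly one): #676 ∉ flagged.
(e): #117 ∉ flagged.
Only one tag left: #117 ∈ urgent.
Only one tag left: #676 ∈ urgent.
(c): only 2 candidates remain for flagged, so all are in.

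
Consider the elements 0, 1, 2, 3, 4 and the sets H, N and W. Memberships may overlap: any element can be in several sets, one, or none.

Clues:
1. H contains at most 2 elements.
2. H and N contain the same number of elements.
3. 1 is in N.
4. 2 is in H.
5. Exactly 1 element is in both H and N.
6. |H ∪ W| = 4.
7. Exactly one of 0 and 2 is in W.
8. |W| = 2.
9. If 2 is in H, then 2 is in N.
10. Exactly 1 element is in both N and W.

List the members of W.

W = {0, 1}

From (3): 1 ∈ N.
From (4): 2 ∈ H.
(9): 2 ∈ N.
Suppose 0 ∉ W: no assignment then satisfies all the clues, so 0 ∈ W.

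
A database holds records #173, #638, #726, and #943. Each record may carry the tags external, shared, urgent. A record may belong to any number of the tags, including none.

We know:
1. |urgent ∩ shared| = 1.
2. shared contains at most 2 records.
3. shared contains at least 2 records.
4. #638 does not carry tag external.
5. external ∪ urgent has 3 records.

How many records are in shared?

2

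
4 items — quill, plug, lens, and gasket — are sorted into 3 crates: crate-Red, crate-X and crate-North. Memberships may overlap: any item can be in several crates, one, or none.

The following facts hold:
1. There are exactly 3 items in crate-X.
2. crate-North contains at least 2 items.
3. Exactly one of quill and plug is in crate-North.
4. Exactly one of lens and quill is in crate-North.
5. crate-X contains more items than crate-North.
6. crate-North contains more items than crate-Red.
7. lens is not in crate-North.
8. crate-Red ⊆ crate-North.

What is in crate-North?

crate-North = {gasket, quill}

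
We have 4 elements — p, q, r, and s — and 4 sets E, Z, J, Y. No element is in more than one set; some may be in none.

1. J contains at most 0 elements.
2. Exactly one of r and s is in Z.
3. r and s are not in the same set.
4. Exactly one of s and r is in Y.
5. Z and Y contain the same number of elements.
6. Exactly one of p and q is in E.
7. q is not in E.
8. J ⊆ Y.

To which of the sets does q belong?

q: none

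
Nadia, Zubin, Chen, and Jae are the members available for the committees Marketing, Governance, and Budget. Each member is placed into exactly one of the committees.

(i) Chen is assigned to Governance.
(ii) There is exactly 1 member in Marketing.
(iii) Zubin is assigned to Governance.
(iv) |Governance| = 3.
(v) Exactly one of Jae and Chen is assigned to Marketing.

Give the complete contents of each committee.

From (i): Chen ∈ Governance.
From (iii): Zubin ∈ Governance.
(v) (exactly one): Jae ∈ Marketing.
(ii): Marketing already has 1, so the rest are out.
(iv): only 3 candidates remain for Governance, so all are in.

Marketing = {Jae}; Governance = {Chen, Nadia, Zubin}; Budget = {}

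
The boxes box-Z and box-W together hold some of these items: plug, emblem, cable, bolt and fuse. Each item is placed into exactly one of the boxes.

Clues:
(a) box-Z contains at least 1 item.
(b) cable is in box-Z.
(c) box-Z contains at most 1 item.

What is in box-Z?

box-Z = {cable}

From (b): cable ∈ box-Z.
(c): box-Z already has 1, so the rest are out.
Only one box left: plug ∈ box-W.
Only one box left: emblem ∈ box-W.
Only one box left: bolt ∈ box-W.
Only one box left: fuse ∈ box-W.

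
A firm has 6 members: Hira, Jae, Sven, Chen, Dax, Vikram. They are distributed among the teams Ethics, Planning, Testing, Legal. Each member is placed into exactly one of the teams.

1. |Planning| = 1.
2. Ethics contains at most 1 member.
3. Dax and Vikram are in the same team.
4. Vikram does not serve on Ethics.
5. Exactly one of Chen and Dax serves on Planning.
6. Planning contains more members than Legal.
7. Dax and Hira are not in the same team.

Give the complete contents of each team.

From (4): Vikram ∉ Ethics.
(3): Dax matches Vikram: Dax ∉ Ethics.
Suppose Hira ∉ Ethics: no assignment then satisfies all the clues, so Hira ∈ Ethics.

Ethics = {Hira}; Planning = {Chen}; Testing = {Dax, Jae, Sven, Vikram}; Legal = {}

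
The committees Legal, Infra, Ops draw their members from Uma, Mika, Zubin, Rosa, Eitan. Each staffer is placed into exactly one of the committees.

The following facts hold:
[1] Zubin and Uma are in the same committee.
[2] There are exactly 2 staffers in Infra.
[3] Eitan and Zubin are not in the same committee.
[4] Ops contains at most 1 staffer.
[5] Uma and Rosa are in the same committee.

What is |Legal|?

3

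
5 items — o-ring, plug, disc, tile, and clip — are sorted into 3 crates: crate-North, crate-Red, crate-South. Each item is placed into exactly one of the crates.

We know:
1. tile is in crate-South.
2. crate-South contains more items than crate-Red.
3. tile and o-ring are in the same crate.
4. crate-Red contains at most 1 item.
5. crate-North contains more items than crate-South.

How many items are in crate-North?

3

From (1): tile ∈ crate-South.
(3): o-ring matches tile: o-ring ∉ crate-North.
(3): o-ring matches tile: o-ring ∉ crate-Red.
(3): o-ring matches tile: o-ring ∈ crate-South.
Suppose plug ∉ crate-North: no assignment then satisfies all the clues, so plug ∈ crate-North.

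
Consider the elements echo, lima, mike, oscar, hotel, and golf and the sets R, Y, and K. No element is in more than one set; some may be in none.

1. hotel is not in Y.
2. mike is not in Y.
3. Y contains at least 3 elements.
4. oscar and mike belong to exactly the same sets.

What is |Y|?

From (1): hotel ∉ Y.
From (2): mike ∉ Y.
(4): oscar matches mike: oscar ∉ Y.
(3): only 3 candidates remain for Y, so all are in.

3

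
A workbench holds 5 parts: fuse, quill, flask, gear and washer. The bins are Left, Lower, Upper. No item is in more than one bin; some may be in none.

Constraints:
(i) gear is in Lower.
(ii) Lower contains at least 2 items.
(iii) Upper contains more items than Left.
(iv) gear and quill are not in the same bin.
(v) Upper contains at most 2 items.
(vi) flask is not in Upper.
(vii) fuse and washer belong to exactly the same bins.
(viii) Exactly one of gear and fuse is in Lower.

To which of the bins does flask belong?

From (i): gear ∈ Lower.
From (vi): flask ∉ Upper.
(iv): quill ∉ Lower.
(viii) (exactly one): fuse ∉ Lower.
(vii): washer matches fuse: washer ∉ Lower.
(ii): only 2 candidates remain for Lower, so all are in.

flask: Lower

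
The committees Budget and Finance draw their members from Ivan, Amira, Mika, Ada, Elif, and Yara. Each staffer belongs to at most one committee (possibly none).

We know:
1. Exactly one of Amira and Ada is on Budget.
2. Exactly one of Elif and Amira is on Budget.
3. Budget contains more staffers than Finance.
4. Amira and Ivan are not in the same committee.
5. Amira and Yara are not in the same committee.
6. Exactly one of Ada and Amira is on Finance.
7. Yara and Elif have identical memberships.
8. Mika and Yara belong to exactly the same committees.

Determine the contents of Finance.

Finance = {Amira}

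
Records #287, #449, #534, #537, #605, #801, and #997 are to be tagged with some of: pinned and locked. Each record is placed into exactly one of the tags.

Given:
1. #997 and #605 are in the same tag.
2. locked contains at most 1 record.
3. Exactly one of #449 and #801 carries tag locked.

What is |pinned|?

6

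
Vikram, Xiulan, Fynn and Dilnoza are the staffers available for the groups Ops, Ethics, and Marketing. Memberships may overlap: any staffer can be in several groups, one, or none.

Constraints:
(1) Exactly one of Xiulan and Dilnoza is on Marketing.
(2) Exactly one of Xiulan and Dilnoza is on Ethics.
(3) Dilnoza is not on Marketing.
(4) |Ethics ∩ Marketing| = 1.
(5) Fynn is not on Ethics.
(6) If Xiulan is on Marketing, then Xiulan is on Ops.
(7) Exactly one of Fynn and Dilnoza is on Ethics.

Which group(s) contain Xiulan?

Xiulan: Marketing, Ops

From (3): Dilnoza ∉ Marketing.
From (5): Fynn ∉ Ethics.
(1) (exactly one): Xiulan ∈ Marketing.
(6): Xiulan ∈ Ops.
(7) (exactly one): Dilnoza ∈ Ethics.
(2) (exactly one): Xiulan ∉ Ethics.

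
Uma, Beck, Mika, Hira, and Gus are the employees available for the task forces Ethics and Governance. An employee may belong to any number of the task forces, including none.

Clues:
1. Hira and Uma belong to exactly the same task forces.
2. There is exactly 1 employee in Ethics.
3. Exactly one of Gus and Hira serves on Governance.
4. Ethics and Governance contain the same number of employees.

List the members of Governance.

Governance = {Gus}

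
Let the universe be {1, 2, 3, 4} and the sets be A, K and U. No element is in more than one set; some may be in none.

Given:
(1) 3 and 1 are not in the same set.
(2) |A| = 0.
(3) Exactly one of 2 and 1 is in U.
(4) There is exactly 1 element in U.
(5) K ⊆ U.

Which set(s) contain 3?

(2): A already has 0, so the rest are out.
Suppose 3 ∈ K: no assignment then satisfies all the clues, so 3 ∉ K.

3: none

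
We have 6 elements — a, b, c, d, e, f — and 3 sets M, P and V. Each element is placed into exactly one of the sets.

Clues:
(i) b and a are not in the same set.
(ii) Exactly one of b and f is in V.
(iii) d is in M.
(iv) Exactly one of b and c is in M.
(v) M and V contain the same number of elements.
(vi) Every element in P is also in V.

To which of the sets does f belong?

f: V

From (iii): d ∈ M.
Suppose f ∈ M: no assignment then satisfies all the clues, so f ∉ M.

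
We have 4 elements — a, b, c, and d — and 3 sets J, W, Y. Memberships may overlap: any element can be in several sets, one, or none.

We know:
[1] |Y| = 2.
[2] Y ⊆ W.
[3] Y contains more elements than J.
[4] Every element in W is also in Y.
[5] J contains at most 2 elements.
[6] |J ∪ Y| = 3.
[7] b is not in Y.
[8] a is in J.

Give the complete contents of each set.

J = {a}; W = {c, d}; Y = {c, d}

From (7): b ∉ Y.
From (8): a ∈ J.
(4) contrapositive: b ∉ W.
Suppose a ∈ W: no assignment then satisfies all the clues, so a ∉ W.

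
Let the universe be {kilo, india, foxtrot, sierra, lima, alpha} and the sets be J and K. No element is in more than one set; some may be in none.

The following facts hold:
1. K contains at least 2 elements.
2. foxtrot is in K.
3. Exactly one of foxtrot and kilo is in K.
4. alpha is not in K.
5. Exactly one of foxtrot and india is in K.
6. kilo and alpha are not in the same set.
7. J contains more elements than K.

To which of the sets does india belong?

india: J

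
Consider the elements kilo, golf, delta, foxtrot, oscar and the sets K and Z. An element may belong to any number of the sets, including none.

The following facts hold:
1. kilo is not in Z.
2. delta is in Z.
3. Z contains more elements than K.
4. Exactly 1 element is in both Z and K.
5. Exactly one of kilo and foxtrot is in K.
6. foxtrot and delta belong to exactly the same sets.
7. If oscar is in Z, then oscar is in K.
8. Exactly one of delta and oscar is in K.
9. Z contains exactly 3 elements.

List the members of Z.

Z = {delta, foxtrot, oscar}

From (1): kilo ∉ Z.
From (2): delta ∈ Z.
(6): foxtrot matches delta: foxtrot ∈ Z.
Suppose golf ∈ Z: no assignment then satisfies all the clues, so golf ∉ Z.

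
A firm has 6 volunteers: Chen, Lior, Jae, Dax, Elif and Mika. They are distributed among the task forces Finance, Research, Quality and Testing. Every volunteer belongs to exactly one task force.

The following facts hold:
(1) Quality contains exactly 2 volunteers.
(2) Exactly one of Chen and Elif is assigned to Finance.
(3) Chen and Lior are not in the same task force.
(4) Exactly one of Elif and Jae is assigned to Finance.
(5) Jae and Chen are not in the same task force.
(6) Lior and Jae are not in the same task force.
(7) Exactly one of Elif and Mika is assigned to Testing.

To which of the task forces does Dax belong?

Dax: Quality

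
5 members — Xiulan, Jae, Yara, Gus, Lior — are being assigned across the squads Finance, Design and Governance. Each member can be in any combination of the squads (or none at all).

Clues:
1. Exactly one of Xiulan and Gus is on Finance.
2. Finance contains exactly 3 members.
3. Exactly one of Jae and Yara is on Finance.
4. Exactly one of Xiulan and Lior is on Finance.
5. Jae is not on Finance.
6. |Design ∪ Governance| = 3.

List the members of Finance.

Finance = {Gus, Lior, Yara}

From (5): Jae ∉ Finance.
(3) (exactly one): Yara ∈ Finance.
Suppose Xiulan ∈ Finance: no assignment then satisfies all the clues, so Xiulan ∉ Finance.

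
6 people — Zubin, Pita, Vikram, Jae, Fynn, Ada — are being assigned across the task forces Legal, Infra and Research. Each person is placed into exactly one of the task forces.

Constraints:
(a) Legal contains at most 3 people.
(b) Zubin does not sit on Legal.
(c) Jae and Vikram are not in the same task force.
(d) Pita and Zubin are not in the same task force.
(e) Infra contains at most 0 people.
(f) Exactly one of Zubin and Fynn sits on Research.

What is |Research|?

3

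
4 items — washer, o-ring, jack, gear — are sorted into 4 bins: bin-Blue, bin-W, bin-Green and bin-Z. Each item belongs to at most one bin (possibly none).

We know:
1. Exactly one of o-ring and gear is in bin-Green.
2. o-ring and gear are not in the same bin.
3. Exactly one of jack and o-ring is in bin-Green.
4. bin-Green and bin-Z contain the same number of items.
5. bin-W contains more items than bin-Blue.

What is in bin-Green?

bin-Green = {o-ring}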